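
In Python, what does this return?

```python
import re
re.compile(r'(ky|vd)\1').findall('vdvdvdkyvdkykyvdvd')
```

A backreference is literal: `\1` must see the identical characters the first group matched.
Scanning left to right: at [0:4] match 'vdvd', group 1 = 'vd'; at [10:14] match 'kyky', group 1 = 'ky'; at [14:18] match 'vdvd', group 1 = 'vd'.
With a single group, `findall` returns only what that group captured — 3 items.

['vd', 'ky', 'vd']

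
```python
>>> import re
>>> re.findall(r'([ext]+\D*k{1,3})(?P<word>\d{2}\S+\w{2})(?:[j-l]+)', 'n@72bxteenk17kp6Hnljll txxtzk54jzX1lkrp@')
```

The pattern matches one or more of one of [ext], then zero or more of a non-digit, then 1 to 3 of the literal 'k' (captured); then exactly 2 of a digit, then one or more of a non-whitespace character, then exactly 2 of a word character (captured as 'word'); then one or more of a character in [j-l] (non-capturing group).
Walking the string: at [5:22] match 'xteenk17kp6Hnljll', groups = ('xteenk', '17kp6Hnljl'); at [23:37] match 'txxtzk54jzX1lk', groups = ('txxtzk', '54jzX1l').
`findall` packs the 2 group values into a tuple for every match.

[('xteenk', '17kp6Hnljl'), ('txxtzk', '54jzX1l')]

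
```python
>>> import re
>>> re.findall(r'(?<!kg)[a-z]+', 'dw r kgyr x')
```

['dw', 'r', 'kgyr', 'x']

The negative lookahead/lookbehind blocks any match where the forbidden context is present.
Matches: at [0:2] → 'dw'; at [3:4] → 'r'; at [5:9] → 'kgyr'; at [10:11] → 'x'.
No capturing groups, so `findall` returns the 4 full match strings.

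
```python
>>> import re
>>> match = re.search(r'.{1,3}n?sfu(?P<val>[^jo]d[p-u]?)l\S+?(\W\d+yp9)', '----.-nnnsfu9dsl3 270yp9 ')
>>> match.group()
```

'-nnnsfu9dsl3 270yp9'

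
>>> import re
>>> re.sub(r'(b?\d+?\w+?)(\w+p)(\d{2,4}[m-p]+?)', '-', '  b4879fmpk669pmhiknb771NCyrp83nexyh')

'  -exyh'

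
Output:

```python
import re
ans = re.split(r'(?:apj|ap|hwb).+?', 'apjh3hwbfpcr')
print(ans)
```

['', '3', 'pcr']

`|` is ordered: at each position the engine commits to the first alternative that works.
Matches to split on: at [0:4] → 'apjh'; at [5:9] → 'hwbf'.
Splitting on the pattern gives 3 pieces.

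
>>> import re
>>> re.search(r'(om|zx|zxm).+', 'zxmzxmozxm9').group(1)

'zx'

Branches in `(...|...)` are attempted left-to-right; the first branch that allows the whole pattern to succeed is taken.
`re.search` tries every starting position until one works.
The match spans [0:11] → 'zxmzxmozxm9'.
Captured: group 1 = 'zx'.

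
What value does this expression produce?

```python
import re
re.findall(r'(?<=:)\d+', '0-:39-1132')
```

['39']

Lookahead/lookbehind check context without consuming it, so the matched span excludes the asserted characters.
Matches: at [3:5] → '39'.
No capturing groups, so `findall` returns the 1 full match string.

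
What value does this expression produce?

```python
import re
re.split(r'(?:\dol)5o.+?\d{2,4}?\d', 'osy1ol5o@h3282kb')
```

['osy', '2kb']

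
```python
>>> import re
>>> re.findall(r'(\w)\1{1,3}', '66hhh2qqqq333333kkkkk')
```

['6', 'h', 'q', '3', '3', 'k']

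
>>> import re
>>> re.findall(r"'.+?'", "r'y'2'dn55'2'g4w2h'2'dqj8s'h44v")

["'y'", "'dn55'", "'g4w2h'", "'dqj8s'"]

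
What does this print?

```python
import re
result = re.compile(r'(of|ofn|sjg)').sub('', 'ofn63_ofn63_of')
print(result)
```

n63_n63_

`|` is ordered: at each position the engine commits to the first alternative that works.
Matches: at [0:2] → 'of'; at [6:8] → 'of'; at [12:14] → 'of'.
Each match is replaced by ''.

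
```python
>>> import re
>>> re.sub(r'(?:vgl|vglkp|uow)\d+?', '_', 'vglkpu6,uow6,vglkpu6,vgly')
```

'vglkpu6,_,vglkpu6,vgly'

`sub` substitutes '_' at each match site.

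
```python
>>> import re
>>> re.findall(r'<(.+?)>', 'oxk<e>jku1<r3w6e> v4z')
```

['e', 'r3w6e']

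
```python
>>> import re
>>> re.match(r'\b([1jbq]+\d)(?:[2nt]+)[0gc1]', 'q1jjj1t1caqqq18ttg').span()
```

(0, 8)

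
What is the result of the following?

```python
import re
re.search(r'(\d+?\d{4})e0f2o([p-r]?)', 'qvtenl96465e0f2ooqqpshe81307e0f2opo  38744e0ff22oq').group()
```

'96465e0f2o'

The match spans [6:16] → '96465e0f2o'.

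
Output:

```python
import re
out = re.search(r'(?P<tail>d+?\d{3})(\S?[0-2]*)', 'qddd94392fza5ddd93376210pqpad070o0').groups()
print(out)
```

('ddd943', '92')

Pattern: one or more of the literal 'd' (lazy), then exactly 3 of a digit (captured as 'tail'); then optionally a non-whitespace character, then zero or more of a character in [0-2] (captured).
Unlike `match`, `search` isn't anchored — it looks for the pattern anywhere in the string.
The match spans [1:9] → 'ddd94392'.
Captured: group 1 = 'ddd943', group 2 = '92'.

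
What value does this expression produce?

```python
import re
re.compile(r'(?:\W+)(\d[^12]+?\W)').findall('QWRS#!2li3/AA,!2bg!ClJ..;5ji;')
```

['2li3/', '2bg!', '5ji;']

Pattern: one or more of a non-word character (non-capturing group); then a digit, then one or more of any character except [12] (lazy), then a non-word character (captured).
Lazy quantifiers expand one character at a time until the remainder of the pattern can match.
Matches: at [4:11] match '#!2li3/', group 1 = '2li3/'; at [13:19] match ',!2bg!', group 1 = '2bg!'; at [22:29] match '..;5ji;', group 1 = '5ji;'.
Because there's exactly one group, `findall` drops the full match and keeps group 1 from each hit.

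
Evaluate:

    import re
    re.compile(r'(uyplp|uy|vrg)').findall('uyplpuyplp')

Alternation tries branches left to right and keeps the first one that lets the overall match succeed at that position.
`findall` collects group 1 from each match (2 total).

['uyplp', 'uyplp']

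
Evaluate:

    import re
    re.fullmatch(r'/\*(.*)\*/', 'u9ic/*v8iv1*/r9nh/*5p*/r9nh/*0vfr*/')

None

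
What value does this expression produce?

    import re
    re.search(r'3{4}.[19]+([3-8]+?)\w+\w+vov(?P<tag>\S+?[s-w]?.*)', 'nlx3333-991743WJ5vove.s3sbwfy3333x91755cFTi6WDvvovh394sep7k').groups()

The match spans [3:59] → '3333-991743WJ5vove.s3sbwfy3333x91755cFTi6WDvvovh394sep7k'.
Captured: group 1 = '7', group 2 = 'e.s3sbwfy3333x91755cFTi6WDvvovh394sep7k'.

('7', 'e.s3sbwfy3333x91755cFTi6WDvvovh394sep7k')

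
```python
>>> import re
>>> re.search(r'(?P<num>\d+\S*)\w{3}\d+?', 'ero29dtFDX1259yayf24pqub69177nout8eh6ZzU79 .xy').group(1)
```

'29dtFDX1259yayf24pqub69177nout8eh6Z'

The match spans [3:42] → '29dtFDX1259yayf24pqub69177nout8eh6ZzU79'.
Captured: group 1 = '29dtFDX1259yayf24pqub69177nout8eh6Z'.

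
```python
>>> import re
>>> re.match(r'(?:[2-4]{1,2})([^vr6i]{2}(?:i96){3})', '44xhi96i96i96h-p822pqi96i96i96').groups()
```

('xhi96i96i96',)

This matches 1 to 2 of a character in [2-4] (non-capturing group); then exactly 2 of any character except [vr6i], then the literal 'i96' repeated 3 times (captured).
`match` is anchored at position 0; if the pattern doesn't fit there, it returns None.
The match spans [0:13] → '44xhi96i96i96'.
Captured: group 1 = 'xhi96i96i96'.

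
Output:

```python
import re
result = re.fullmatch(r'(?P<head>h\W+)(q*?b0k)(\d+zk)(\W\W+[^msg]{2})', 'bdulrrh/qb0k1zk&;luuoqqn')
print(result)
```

None

For `fullmatch`, every character of the input must be accounted for by the pattern.
Here the string isn't matched end-to-end, so the call returns None.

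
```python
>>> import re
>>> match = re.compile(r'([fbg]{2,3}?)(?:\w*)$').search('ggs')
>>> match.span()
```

(0, 3)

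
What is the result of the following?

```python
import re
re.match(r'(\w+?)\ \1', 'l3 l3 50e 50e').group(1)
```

'l3'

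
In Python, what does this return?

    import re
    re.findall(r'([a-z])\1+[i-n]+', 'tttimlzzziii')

`\1` has to match the exact text group 1 already captured.
Scanning left to right: at [0:6] match 'tttiml', group 1 = 't'; at [6:12] match 'zzziii', group 1 = 'z'.
`findall` collects group 1 from each match (2 total).

['t', 'z']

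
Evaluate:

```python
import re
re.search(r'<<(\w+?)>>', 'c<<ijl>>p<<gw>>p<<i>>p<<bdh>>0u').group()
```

'<<ijl>>'

Unlike `match`, `search` isn't anchored — it looks for the pattern anywhere in the string.
The match spans [1:8] → '<<ijl>>'.
Captured: group 1 = 'ijl'.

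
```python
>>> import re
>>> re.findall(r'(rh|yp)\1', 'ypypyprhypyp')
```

['yp', 'yp']

After group 1 captures some text, `\1` only succeeds where that same text appears again.
Because there's exactly one group, `findall` drops the full match and keeps group 1 from each hit.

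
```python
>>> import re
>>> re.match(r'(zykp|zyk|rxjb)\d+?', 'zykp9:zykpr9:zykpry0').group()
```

'zykp9'

`match` is anchored at position 0; if the pattern doesn't fit there, it returns None.
The match spans [0:5] → 'zykp9'.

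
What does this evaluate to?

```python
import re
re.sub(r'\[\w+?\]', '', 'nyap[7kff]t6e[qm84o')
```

'nyapt6e[qm84o'

Matches: at [4:10] → '[7kff]'.
Each match is replaced by ''.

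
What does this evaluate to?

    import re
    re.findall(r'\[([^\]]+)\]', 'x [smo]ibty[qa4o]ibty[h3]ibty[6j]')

`findall` collects group 1 from each match (4 total).

['smo', 'qa4o', 'h3', '6j']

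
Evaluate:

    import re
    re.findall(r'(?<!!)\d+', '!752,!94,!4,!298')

The negative lookaround is zero-width — it rules out positions where the adjacent text would match, without consuming anything.
With no groups in the pattern, `findall` gives back each whole match — 3 here.

['52', '4', '98']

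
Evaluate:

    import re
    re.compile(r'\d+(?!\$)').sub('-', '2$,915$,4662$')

'2$,-5$,-2$'

A negative assertion filters positions out without eating any characters.
Matches: at [3:5] → '91'; at [8:11] → '466'.
`sub` substitutes '-' at each match site.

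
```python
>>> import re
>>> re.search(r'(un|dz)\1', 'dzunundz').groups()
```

After group 1 captures some text, `\1` only succeeds where that same text appears again.
Unlike `match`, `search` isn't anchored — it looks for the pattern anywhere in the string.
The match spans [2:6] → 'unun'.
Captured: group 1 = 'un'.

('un',)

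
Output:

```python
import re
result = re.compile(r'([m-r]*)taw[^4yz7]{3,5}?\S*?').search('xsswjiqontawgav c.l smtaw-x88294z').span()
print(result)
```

(6, 15)

The pattern matches zero or more of a character in [m-r] (captured); then the literal 'taw', then 3 to 5 of any character except [4yz7] (lazy), then zero or more of a non-whitespace character (lazy).
Unlike `match`, `search` isn't anchored — it looks for the pattern anywhere in the string.
The match spans [6:15] → 'qontawgav'.
Captured: group 1 = 'qon'.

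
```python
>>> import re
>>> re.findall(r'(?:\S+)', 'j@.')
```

The pattern matches one or more of a non-whitespace character (non-capturing group).
Walking the string: at [0:3] → 'j@.'.
`findall` yields the raw match text (1 of them) because the pattern has no groups.

['j@.']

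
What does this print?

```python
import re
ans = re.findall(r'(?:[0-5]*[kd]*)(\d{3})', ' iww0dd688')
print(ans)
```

Pattern: zero or more of a character in [0-5], then zero or more of one of [kd] (non-capturing group); then exactly 3 of a digit (captured).
Scanning left to right: at [4:10] match '0dd688', group 1 = '688'.
`findall` collects group 1 from the one match (1 total).

['688']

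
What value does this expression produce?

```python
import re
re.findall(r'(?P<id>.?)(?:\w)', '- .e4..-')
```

['.', '']

With a single group, `findall` returns only what that group captured — 2 items.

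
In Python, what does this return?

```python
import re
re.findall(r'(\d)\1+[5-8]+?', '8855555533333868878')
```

['8', '5', '3', '8']

`\1` has to match the exact text group 1 already captured.
`findall` collects group 1 from each match (4 total).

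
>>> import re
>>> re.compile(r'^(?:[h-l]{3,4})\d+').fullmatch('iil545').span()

(0, 6)

`re.fullmatch` requires the pattern to consume the entire string.
The match spans [0:6] → 'iil545'.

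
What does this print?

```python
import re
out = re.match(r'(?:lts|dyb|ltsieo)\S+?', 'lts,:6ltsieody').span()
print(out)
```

(0, 4)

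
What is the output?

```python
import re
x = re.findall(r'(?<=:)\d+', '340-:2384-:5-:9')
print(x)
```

['2384', '5', '9']

Because the assertion is zero-width, the text it checks is not consumed and won't appear in the result.
Scanning left to right: at [5:9] → '2384'; at [11:12] → '5'; at [14:15] → '9'.
No capturing groups, so `findall` returns the 3 full match strings.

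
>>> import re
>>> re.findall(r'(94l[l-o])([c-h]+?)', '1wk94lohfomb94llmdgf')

[('94lo', 'h')]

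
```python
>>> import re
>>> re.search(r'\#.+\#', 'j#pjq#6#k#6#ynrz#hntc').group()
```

'#pjq#6#k#6#ynrz#'

The match spans [1:17] → '#pjq#6#k#6#ynrz#'.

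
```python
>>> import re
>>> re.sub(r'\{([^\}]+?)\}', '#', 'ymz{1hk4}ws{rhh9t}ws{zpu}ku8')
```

Each match is replaced by '#'.

'ymz#ws#ws#ku8'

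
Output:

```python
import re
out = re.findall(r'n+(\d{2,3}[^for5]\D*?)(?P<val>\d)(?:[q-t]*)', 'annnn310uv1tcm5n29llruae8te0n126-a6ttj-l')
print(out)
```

[('310uv', '1'), ('29llruae', '8'), ('126-a', '6')]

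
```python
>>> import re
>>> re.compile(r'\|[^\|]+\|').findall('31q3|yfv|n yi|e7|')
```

`findall` yields the raw match text (2 of them) because the pattern has no groups.

['|yfv|', '|e7|']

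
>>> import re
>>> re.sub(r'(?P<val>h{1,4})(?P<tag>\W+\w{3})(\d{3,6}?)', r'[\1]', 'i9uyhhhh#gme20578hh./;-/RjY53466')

'i9uy[hhhh]78[hh]66'

A non-greedy quantifier consumes as few characters as it can — just enough that the remainder of the pattern still matches from where it stops; whatever follows it matches normally.
The replacement refers to a captured group, so each match is rewritten using its own captured text.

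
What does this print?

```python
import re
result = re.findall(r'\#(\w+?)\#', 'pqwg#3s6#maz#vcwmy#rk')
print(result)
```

Scanning left to right: at [4:9] match '#3s6#', group 1 = '3s6'; at [12:19] match '#vcwmy#', group 1 = 'vcwmy'.
`findall` collects group 1 from each match (2 total).

['3s6', 'vcwmy']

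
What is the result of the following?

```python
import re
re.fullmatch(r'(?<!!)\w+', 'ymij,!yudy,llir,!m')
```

None

The negative lookahead/lookbehind blocks any match where the forbidden context is present.
`re.fullmatch` is like wrapping the pattern in `^…$` (in single-line mode).
Here the pattern can't cover the whole string, so the call returns None.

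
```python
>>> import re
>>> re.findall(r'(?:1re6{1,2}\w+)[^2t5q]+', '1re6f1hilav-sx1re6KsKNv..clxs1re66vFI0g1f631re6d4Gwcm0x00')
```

['1re6f1hilav-sx1re6KsKNv..clxs1re66vFI0g1f631re6d4Gwcm0x00']

With no groups in the pattern, `findall` gives back each whole match — 1 here.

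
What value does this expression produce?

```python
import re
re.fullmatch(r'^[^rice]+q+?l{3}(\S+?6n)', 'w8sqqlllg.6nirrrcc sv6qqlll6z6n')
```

None

This matches anchored at the start of the string; then one or more of any character except [rice]; then one or more of a literal 'q' (lazy), then exactly 3 of a literal 'l'; then one or more of a non-whitespace character (lazy), then the literal '6n' (captured).
`fullmatch` succeeds only if the pattern covers the string from start to end.
Here the string isn't matched end-to-end, so the call returns None.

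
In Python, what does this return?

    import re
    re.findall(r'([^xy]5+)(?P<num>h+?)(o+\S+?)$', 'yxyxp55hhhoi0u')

[('p55', 'hhh', 'oi0u')]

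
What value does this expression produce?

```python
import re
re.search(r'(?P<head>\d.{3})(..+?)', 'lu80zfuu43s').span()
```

This matches a digit, then exactly 3 of any character (captured as 'head'); then any character, then one or more of any character (lazy) (captured).
Lazy quantifiers expand one character at a time until the remainder of the pattern can match.
`search` walks the string left to right and returns the first match it finds.
The match spans [2:8] → '80zfuu'.
Captured: group 1 = '80zf', group 2 = 'uu'.

(2, 8)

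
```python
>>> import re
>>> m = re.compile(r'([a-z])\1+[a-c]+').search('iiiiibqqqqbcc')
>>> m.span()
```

A backreference is literal: `\1` must see the identical characters the first group matched.
Unlike `match`, `search` isn't anchored — it looks for the pattern anywhere in the string.
The match spans [0:6] → 'iiiiib'.
Captured: group 1 = 'i'.

(0, 6)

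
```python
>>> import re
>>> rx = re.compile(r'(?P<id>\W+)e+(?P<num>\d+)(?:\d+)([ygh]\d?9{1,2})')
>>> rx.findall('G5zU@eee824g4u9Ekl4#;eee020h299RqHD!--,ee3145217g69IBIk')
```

Pattern: one or more of a non-word character (captured as 'id'); then one or more of a literal 'e'; then one or more of a digit (captured as 'num'); then one or more of a digit (non-capturing group); then one of [ygh], then optionally a digit, then 1 to 2 of a literal '9' (captured).
Scanning left to right: at [19:31] match '#;eee020h299', groups = ('#;', '02', 'h299'); at [35:51] match '!--,ee3145217g69', groups = ('!--,', '314521', 'g69').
With 3 capturing groups, `findall` returns a 3-tuple per match.

[('#;', '02', 'h299'), ('!--,', '314521', 'g69')]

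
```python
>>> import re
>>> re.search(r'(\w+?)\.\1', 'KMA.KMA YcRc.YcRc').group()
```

'KMA.KMA'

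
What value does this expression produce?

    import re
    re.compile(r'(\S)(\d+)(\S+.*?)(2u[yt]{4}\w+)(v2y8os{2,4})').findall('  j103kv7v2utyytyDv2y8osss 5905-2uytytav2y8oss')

[('j', '103', 'kv7v2utyytyDv2y8osss 5905-', '2uytyta', 'v2y8oss')]

5 groups means the one result is a tuple of 5 captured strings — 1 here.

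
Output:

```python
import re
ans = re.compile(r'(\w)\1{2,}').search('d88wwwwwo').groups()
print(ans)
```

('w',)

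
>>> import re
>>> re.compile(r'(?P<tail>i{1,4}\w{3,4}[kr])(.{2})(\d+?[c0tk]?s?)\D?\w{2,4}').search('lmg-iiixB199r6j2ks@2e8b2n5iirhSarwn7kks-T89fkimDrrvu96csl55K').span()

(26, 39)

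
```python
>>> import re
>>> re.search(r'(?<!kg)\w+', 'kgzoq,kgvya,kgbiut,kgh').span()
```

(0, 5)

The negative lookahead/lookbehind blocks any match where the forbidden context is present.
The match spans [0:5] → 'kgzoq'.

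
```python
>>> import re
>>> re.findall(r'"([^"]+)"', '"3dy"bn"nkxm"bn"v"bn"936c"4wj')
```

['3dy', 'nkxm', 'v', '936c']

Matches: at [0:5] match '"3dy"', group 1 = '3dy'; at [7:13] match '"nkxm"', group 1 = 'nkxm'; at [15:18] match '"v"', group 1 = 'v'; at [20:26] match '"936c"', group 1 = '936c'.
Because there's exactly one group, `findall` drops the full match and keeps group 1 from each hit.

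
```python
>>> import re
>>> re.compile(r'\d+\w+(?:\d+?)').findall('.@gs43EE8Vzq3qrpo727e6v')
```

['43EE8Vzq3qrpo727e6']

`findall` yields the raw match text (1 of them) because the pattern has no groups.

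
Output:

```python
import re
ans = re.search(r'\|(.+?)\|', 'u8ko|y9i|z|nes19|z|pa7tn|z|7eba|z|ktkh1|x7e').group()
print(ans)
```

A non-greedy quantifier consumes as few characters as it can — just enough that the remainder of the pattern still matches from where it stops; whatever follows it matches normally.
`search` walks the string left to right and returns the first match it finds.
The match spans [4:9] → '|y9i|'.
Captured: group 1 = 'y9i'.

|y9i|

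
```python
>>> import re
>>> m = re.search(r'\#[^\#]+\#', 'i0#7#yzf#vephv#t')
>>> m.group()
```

`search` walks the string left to right and returns the first match it finds.
The match spans [2:5] → '#7#'.

'#7#'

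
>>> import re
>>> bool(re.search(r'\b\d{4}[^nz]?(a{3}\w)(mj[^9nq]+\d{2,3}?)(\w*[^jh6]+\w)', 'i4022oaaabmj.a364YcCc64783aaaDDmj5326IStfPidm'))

The pattern matches a word boundary (`\b`, zero-width); then exactly 4 of a digit, then optionally any character except [nz]; then exactly 3 of the literal 'a', then a word character (captured); then the literal 'mj', then one or more of any character except [9nq], then 2 to 3 of a digit (lazy) (captured); then zero or more of a word character, then one or more of any character except [jh6], then a word character (captured).
`search` walks the string left to right and returns the first match it finds.
Here no position works, so the call returns None, and `bool(None)` is False.

False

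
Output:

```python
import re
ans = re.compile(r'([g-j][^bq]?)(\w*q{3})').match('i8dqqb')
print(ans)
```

None

This matches a character in [g-j], then optionally any character except [bq] (captured); then zero or more of a word character, then exactly 3 of a literal 'q' (captured).
`re.match` won't scan ahead — the pattern has to work from the very first character.
Here the string doesn't start with a match, so the call returns None.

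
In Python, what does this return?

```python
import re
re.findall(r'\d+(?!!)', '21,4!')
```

['21']

Because the assertion is negative and zero-width, positions next to the forbidden text are skipped.
`findall` yields the raw match text (1 of them) because the pattern has no groups.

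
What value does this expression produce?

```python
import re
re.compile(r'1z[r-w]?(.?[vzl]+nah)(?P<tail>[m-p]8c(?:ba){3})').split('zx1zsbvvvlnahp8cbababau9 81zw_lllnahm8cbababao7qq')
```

['zx', 'bvvvlnah', 'p8cbababa', 'u9 8', '_lllnah', 'm8cbababa', 'o7qq']

With a capturing group present, the delimiter's captured portion is kept in the result list.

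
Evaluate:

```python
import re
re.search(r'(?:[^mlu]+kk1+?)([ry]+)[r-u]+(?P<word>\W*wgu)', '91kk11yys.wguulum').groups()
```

('yy', '.wgu')

The pattern matches one or more of any character except [mlu], then the literal 'kk', then one or more of the literal '1' (lazy) (non-capturing group); then one or more of one of [ry] (captured); then one or more of a character in [r-u]; then zero or more of a non-word character, then the literal 'wgu' (captured as 'word').
`re.search` scans for the first position where the pattern succeeds.
The match spans [0:13] → '91kk11yys.wgu'.
Captured: group 1 = 'yy', group 2 = '.wgu'.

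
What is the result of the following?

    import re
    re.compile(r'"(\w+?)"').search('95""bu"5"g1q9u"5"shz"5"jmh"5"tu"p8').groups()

('bu',)

`re.search` tries every starting position until one works.
The match spans [3:7] → '"bu"'.
Captured: group 1 = 'bu'.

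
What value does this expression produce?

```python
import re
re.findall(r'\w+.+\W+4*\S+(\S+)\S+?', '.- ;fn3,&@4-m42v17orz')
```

The pattern matches one or more of a word character; then one or more of any character, then one or more of a non-word character, then zero or more of the literal '4'; then one or more of a non-whitespace character; then one or more of a non-whitespace character (captured); then one or more of a non-whitespace character (lazy).
Matches: at [4:21] match 'fn3,&@4-m42v17orz', group 1 = 'r'.
Because there's exactly one group, `findall` drops the full match and keeps group 1 from the one hit.

['r']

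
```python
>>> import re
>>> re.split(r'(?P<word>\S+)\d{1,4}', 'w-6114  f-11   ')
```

['', 'w-611', '  ', 'f-1', '   ']

Pattern: one or more of a non-whitespace character (captured as 'word'); then 1 to 4 of a digit.
Matches to split on: at [0:6] → 'w-6114'; at [8:12] → 'f-11'.
The group in the pattern means `split` returns the separators' captures alongside the pieces.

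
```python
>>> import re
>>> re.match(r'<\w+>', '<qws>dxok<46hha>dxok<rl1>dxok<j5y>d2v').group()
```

`re.match` won't scan ahead — the pattern has to work from the very first character.
The match spans [0:5] → '<qws>'.

'<qws>'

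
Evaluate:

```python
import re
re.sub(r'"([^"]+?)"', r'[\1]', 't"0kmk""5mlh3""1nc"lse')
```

't[0kmk][5mlh3][1nc]lse'

Matches: at [1:7] → '"0kmk"'; at [7:14] → '"5mlh3"'; at [14:19] → '"1nc"'.
`\1` in the replacement pulls in group 1's text for each match.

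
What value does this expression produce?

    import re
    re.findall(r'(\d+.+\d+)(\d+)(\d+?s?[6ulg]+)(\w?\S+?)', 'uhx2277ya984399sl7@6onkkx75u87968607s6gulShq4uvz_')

[('2277ya984399sl7@6onkkx75u879686', '0', '7s6gul', 'Sh')]

4 groups means the one result is a tuple of 4 captured strings — 1 here.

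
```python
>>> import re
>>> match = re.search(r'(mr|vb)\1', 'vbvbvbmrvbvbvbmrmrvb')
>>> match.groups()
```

('vb',)

The match spans [0:4] → 'vbvb'.
Captured: group 1 = 'vb'.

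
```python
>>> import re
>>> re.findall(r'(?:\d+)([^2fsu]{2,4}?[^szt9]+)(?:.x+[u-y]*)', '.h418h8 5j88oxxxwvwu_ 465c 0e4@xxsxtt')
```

Pattern: one or more of a digit (non-capturing group); then 2 to 4 of any character except [2fsu] (lazy), then one or more of any character except [szt9] (captured); then any character, then one or more of a literal 'x', then zero or more of a character in [u-y] (non-capturing group).
`findall` collects group 1 from the one match (1 total).

['h8 5j88oxxxwvwu_ 465c 0e4@xx']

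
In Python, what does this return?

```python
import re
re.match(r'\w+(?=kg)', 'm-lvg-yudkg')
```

The `(?=…)`/`(?<=…)` assertion just peeks at neighbouring text; it doesn't advance the match position.
`re.match` won't scan ahead — the pattern has to work from the very first character.
Here position 0 doesn't satisfy it, so the call returns None.

None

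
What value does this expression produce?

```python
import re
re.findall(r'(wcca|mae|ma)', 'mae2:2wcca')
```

['mae', 'wcca']

`|` is ordered: at each position the engine commits to the first alternative that works.
`findall` collects group 1 from each match (2 total).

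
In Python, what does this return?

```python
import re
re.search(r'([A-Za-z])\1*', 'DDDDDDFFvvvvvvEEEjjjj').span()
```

A backreference is literal: `\1` must see the identical characters the first group matched.
`re.search` scans for the first position where the pattern succeeds.
The match spans [0:6] → 'DDDDDD'.
Captured: group 1 = 'D'.

(0, 6)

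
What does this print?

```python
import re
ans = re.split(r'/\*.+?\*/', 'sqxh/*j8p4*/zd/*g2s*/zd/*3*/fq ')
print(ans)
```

['sqxh', 'zd', 'zd', 'fq ']

Each match becomes a cut point; 4 segments remain.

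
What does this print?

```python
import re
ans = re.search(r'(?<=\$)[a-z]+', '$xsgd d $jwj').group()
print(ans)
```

xsgd

Because the assertion is zero-width, the text it checks is not consumed and won't appear in the result.
The match spans [1:5] → 'xsgd'.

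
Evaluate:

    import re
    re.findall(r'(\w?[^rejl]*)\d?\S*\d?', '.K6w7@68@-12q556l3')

['.K6w7@68@-12q556', '']

The pattern matches optionally a word character, then zero or more of any character except [rejl] (captured); then optionally a digit, then zero or more of a non-whitespace character, then optionally a digit.
Matches: at [0:18] match '.K6w7@68@-12q556l3', group 1 = '.K6w7@68@-12q556'; at [18:18] match '', group 1 = ''.
Because there's exactly one group, `findall` drops the full match and keeps group 1 from each hit.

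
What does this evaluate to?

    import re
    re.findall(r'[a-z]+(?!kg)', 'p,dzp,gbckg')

The negative lookahead/lookbehind blocks any match where the forbidden context is present.
`findall` yields the raw match text (3 of them) because the pattern has no groups.

['p', 'dzp', 'gbckg']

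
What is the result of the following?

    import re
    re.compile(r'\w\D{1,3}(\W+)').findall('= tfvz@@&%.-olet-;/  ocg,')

['@@&%.-', '-;/  ', ',']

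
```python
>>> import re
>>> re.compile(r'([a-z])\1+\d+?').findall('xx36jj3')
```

['x', 'j']

`\1` has to match the exact text group 1 already captured.
`findall` collects group 1 from each match (2 total).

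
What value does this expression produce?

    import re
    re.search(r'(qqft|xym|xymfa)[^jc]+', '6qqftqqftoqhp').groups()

The match spans [1:13] → 'qqftqqftoqhp'.
Captured: group 1 = 'qqft'.

('qqft',)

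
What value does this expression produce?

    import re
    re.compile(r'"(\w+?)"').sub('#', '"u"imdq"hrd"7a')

'#imdq#7a'

Matches: at [0:3] → '"u"'; at [7:12] → '"hrd"'.
`sub` substitutes '#' at each match site.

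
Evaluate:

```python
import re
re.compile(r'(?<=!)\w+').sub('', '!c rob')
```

'! rob'

The `(?=…)`/`(?<=…)` assertion just peeks at neighbouring text; it doesn't advance the match position.
Each match is replaced by ''.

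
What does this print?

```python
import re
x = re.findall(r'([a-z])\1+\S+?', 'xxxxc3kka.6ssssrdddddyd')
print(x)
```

The backreference `\1` re-matches whatever the first group consumed, character for character.
Walking the string: at [0:5] match 'xxxxc', group 1 = 'x'; at [6:9] match 'kka', group 1 = 'k'; at [11:16] match 'ssssr', group 1 = 's'; at [16:22] match 'dddddy', group 1 = 'd'.
With a single group, `findall` returns only what that group captured — 4 items.

['x', 'k', 's', 'd']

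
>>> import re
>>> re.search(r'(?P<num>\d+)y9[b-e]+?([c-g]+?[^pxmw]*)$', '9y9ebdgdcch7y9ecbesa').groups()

The pattern matches one or more of a digit (captured as 'num'); then the literal 'y9', then one or more of a character in [b-e] (lazy); then one or more of a character in [c-g] (lazy), then zero or more of any character except [pxmw] (captured); then anchored at the end.
Lazy quantifiers expand one character at a time until the remainder of the pattern can match.
`re.search` tries every starting position until one works.
The match spans [0:20] → '9y9ebdgdcch7y9ecbesa'.
Captured: group 1 = '9', group 2 = 'dgdcch7y9ecbesa'.

('9', 'dgdcch7y9ecbesa')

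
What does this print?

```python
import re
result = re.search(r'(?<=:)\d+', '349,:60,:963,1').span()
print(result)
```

(5, 7)

The positive lookaround only admits positions where the adjacent text matches; those characters stay outside the span.
The match spans [5:7] → '60'.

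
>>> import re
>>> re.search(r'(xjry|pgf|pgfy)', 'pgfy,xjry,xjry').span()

Alternation isn't longest-match — the leftmost alternative that fits at this position is chosen.
The match spans [0:3] → 'pgf'.

(0, 3)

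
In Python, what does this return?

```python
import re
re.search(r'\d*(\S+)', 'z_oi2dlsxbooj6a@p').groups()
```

('z_oi2dlsxbooj6a@p',)

The match spans [0:17] → 'z_oi2dlsxbooj6a@p'.
Captured: group 1 = 'z_oi2dlsxbooj6a@p'.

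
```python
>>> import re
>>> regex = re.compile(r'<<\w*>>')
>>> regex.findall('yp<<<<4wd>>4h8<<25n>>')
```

Scanning left to right: at [4:11] → '<<4wd>>'; at [14:21] → '<<25n>>'.
`findall` yields the raw match text (2 of them) because the pattern has no groups.

['<<4wd>>', '<<25n>>']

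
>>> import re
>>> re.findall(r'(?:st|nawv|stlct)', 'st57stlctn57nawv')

Alternation tries branches left to right and keeps the first one that lets the overall match succeed at that position.
Walking the string: at [0:2] → 'st'; at [4:6] → 'st'; at [12:16] → 'nawv'.
`findall` yields the raw match text (3 of them) because the pattern has no groups.

['st', 'st', 'nawv']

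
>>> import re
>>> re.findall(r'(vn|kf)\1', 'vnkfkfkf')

A backreference is literal: `\1` must see the identical characters the first group matched.
Walking the string: at [2:6] match 'kfkf', group 1 = 'kf'.
One capturing group, so `findall` returns just the captured substring from the one match — 1 in all.

['kf']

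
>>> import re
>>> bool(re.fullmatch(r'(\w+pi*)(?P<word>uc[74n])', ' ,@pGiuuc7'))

False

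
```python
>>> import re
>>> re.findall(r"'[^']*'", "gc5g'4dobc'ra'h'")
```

Walking the string: at [4:11] → "'4dobc'"; at [13:16] → "'h'".
`findall` yields the raw match text (2 of them) because the pattern has no groups.

["'4dobc'", "'h'"]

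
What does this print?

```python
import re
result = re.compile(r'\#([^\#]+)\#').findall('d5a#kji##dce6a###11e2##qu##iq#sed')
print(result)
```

One capturing group, so `findall` returns just the captured substring from each match — 5 in all.

['kji', 'dce6a', '11e2', 'qu', 'iq']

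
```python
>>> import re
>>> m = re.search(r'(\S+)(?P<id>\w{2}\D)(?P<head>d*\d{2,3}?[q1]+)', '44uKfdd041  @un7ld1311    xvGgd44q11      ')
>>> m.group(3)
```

Pattern: one or more of a non-whitespace character (captured); then exactly 2 of a word character, then a non-digit (captured as 'id'); then zero or more of a literal 'd', then 2 to 3 of a digit (lazy), then one or more of one of [q1] (captured as 'head').
`re.search` tries every starting position until one works.
The match spans [0:10] → '44uKfdd041'.
Captured: group 1 = '44uK', group 2 = 'fdd', group 3 = '041'.

'041'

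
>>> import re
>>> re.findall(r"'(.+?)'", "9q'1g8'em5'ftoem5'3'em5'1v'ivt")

Lazy quantifiers expand one character at a time until the remainder of the pattern can match.
Matches: at [2:7] match "'1g8'", group 1 = '1g8'; at [10:18] match "'ftoem5'", group 1 = 'ftoem5'; at [19:24] match "'em5'", group 1 = 'em5'.
One capturing group, so `findall` returns just the captured substring from each match — 3 in all.

['1g8', 'ftoem5', 'em5']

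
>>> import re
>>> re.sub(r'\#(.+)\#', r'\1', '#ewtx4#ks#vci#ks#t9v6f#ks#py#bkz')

Matches: at [0:29] → '#ewtx4#ks#vci#ks#t9v6f#ks#py#'.
The replacement refers to a captured group, so each match is rewritten using its own captured text.

'ewtx4#ks#vci#ks#t9v6f#ks#pybkz'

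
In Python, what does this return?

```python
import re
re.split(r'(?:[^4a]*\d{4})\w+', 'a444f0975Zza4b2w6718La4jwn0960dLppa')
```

Pattern: zero or more of any character except [4a], then exactly 4 of a digit (non-capturing group); then one or more of a word character.
Matches to split on: at [4:35] → 'f0975Zza4b2w6718La4jwn0960dLppa'.
The string is cut at each match, leaving 2 pieces.

['a444', '']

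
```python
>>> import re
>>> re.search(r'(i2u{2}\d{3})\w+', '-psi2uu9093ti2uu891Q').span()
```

(3, 20)

Pattern: the literal 'i2', then exactly 2 of the literal 'u', then exactly 3 of a digit (captured); then one or more of a word character.
`re.search` tries every starting position until one works.
The match spans [3:20] → 'i2uu9093ti2uu891Q'.
Captured: group 1 = 'i2uu909'.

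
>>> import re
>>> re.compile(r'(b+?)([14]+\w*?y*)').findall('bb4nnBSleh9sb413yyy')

Pattern: one or more of a literal 'b' (lazy) (captured); then one or more of one of [14], then zero or more of a word character (lazy), then zero or more of a literal 'y' (captured).
The `?` after the quantifier makes it lazy — it takes as little as possible before letting the rest of the pattern try.
Scanning left to right: at [0:3] match 'bb4', groups = ('bb', '4'); at [12:15] match 'b41', groups = ('b', '41').
2 groups means each result is a tuple of 2 captured strings — 2 here.

[('bb', '4'), ('b', '41')]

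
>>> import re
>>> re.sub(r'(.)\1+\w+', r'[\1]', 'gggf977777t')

'[g]'

`\1` is not a pattern — it's the concrete string captured by group 1, re-applied verbatim.
Matches: at [0:11] → 'gggf977777t'.
The replacement refers to a captured group, so each match is rewritten using its own captured text.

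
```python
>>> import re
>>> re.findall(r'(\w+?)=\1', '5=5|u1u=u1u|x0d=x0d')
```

['5', 'u1u', 'x0d']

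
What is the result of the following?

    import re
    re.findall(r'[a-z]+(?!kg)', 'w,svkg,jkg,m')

['w', 'svkg', 'jkg', 'm']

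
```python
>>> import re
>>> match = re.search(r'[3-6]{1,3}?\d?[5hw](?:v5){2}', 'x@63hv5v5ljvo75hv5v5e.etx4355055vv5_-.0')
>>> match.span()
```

(2, 9)

The match spans [2:9] → '63hv5v5'.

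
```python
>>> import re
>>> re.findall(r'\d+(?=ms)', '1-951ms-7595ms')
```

Because the assertion is zero-width, the text it checks is not consumed and won't appear in the result.
Since nothing is captured, `findall` lists the 2 matched substrings directly.

['951', '7595']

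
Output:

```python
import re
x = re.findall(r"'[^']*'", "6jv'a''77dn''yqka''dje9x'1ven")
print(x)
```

["'a'", "'77dn'", "'yqka'", "'dje9x'"]

Scanning left to right: at [3:6] → "'a'"; at [6:12] → "'77dn'"; at [12:18] → "'yqka'"; at [18:25] → "'dje9x'".
No capturing groups, so `findall` returns the 4 full match strings.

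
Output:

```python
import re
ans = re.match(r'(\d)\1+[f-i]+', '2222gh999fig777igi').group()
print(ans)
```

2222gh

`re.match` won't scan ahead — the pattern has to work from the very first character.
The match spans [0:6] → '2222gh'.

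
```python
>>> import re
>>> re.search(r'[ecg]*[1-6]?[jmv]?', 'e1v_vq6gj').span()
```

(0, 3)

This matches zero or more of one of [ecg], then optionally a character in [1-6]; then optionally one of [jmv].
The match spans [0:3] → 'e1v'.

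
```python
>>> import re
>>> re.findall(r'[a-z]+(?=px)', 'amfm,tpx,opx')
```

The lookaround is zero-width — it requires the adjacent text to match without consuming it, so the asserted text isn't part of the match.
Walking the string: at [5:6] → 't'; at [9:10] → 'o'.
`findall` yields the raw match text (2 of them) because the pattern has no groups.

['t', 'o']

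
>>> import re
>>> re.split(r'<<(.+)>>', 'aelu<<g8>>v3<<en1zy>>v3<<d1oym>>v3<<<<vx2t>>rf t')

['aelu', 'g8>>v3<<en1zy>>v3<<d1oym>>v3<<<<vx2t', 'rf t']

With a capturing group present, the delimiter's captured portion is kept in the result list.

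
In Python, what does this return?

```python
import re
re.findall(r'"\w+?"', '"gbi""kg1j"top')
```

Walking the string: at [0:5] → '"gbi"'; at [5:11] → '"kg1j"'.
No capturing groups, so `findall` returns the 2 full match strings.

['"gbi"', '"kg1j"']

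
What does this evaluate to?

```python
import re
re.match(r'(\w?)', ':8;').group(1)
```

The pattern matches optionally a word character (captured).
`re.match` only tries the pattern at the start of the string.
The match spans [0:0] → ''.
Captured: group 1 = ''.

''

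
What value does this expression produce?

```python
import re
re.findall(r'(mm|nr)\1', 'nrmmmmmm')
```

['mm']

`\1` is not a pattern — it's the concrete string captured by group 1, re-applied verbatim.
Walking the string: at [2:6] match 'mmmm', group 1 = 'mm'.
Because there's exactly one group, `findall` drops the full match and keeps group 1 from the one hit.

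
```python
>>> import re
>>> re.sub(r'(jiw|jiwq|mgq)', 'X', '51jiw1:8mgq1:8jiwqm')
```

'51X1:8X1:8Xqm'

Alternation tries branches left to right and keeps the first one that lets the overall match succeed at that position.
Matches: at [2:5] → 'jiw'; at [8:11] → 'mgq'; at [14:17] → 'jiw'.
Each match is replaced by 'X'.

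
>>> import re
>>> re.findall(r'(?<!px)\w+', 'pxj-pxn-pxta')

['pxj', 'pxn', 'pxta']

The negative lookahead/lookbehind blocks any match where the forbidden context is present.
No capturing groups, so `findall` returns the 3 full match strings.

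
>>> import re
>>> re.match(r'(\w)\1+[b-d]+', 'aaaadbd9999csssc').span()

(0, 7)

`\1` is not a pattern — it's the concrete string captured by group 1, re-applied verbatim.
`re.match` only tries the pattern at the start of the string.
The match spans [0:7] → 'aaaadbd'.
Captured: group 1 = 'a'.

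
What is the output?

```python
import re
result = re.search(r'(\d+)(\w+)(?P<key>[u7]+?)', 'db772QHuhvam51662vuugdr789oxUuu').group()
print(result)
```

772QHuhvam51662vuugdr789oxUuu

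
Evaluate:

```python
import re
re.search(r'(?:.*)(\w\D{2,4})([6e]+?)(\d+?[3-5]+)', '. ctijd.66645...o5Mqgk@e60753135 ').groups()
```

Pattern: zero or more of any character (non-capturing group); then a word character, then 2 to 4 of a non-digit (captured); then one or more of one of [6e] (lazy) (captured); then one or more of a digit (lazy), then one or more of a character in [3-5] (captured).
Unlike `match`, `search` isn't anchored — it looks for the pattern anywhere in the string.
The match spans [0:29] → '. ctijd.66645...o5Mqgk@e60753'.
Captured: group 1 = 'k@e', group 2 = '6', group 3 = '0753'.

('k@e', '6', '0753')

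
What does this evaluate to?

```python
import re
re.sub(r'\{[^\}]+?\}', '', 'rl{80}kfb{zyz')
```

Matches: at [2:6] → '{80}'.
Every occurrence is swapped for ''.

'rlkfb{zyz'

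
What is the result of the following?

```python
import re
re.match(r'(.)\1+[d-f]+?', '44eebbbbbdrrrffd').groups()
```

The match spans [0:3] → '44e'.
Captured: group 1 = '4'.

('4',)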